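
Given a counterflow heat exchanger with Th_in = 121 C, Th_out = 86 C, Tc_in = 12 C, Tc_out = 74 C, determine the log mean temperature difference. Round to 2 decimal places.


dT1 = Th_in - Tc_out = 121 - 74 = 47
dT2 = Th_out - Tc_in = 86 - 12 = 74
LMTD = (dT1 - dT2) / ln(dT1/dT2)
LMTD = (47 - 74) / ln(47/74)
LMTD = 59.48 K


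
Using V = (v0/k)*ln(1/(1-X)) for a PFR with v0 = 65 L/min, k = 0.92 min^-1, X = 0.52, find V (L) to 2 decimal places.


V = (v0/k) * ln(1/(1-X))
V = (65/0.92) * ln(1/(1-0.52))
V = 70.652174 * ln(2.083333)
V = 70.652174 * 0.733969
V = 51.86 L


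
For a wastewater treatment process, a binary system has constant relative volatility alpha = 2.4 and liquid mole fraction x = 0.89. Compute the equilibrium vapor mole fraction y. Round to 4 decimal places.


y = alpha*x / (1 + (alpha-1)*x)
y = 2.4*0.89 / (1 + (2.4-1)*0.89)
y = 2.136 / (1 + 1.246)
y = 2.136 / 2.246
y = 0.9510


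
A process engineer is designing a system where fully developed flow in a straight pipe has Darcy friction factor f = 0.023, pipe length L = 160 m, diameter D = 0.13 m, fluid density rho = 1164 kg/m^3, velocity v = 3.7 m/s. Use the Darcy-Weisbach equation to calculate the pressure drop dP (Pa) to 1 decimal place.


dP = f * (L/D) * (rho*v^2/2)
dP = 0.023 * (160/0.13) * (1164*3.7^2/2)
L/D = 1230.76923077
rho*v^2/2 = 1164*13.69/2 = 7967.58
dP = 0.023 * 1230.76923077 * 7967.58
dP = 225543.8 Pa


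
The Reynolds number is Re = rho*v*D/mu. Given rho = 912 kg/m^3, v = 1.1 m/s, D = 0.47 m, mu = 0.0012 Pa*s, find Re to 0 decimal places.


Re = rho * v * D / mu
Re = 912 * 1.1 * 0.47 / 0.0012
Re = 471.504 / 0.0012
Re = 392920


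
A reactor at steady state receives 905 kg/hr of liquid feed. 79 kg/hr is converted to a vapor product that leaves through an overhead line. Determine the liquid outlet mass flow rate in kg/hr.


Steady-state mass balance on the main outlet: F_out = F_in - F_removed
F_out = 905 - 79
F_out = 826 kg/hr


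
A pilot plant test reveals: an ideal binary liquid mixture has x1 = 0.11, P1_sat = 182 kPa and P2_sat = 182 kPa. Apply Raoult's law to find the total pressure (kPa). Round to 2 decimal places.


P = x1*P1_sat + x2*P2_sat
x2 = 1 - x1 = 1 - 0.11 = 0.89
P = 0.11*182 + 0.89*182
P = 20.02 + 161.98
P = 182.00 kPa


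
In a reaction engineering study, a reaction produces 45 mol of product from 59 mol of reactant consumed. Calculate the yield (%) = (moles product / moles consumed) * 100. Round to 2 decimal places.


Yield = (moles product / moles consumed) * 100%
Yield = (45 / 59) * 100
Yield = 0.7627 * 100
Yield = 76.27%


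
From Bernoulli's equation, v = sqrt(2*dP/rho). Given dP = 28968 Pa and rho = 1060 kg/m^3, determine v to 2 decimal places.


v = sqrt(2*dP/rho)
v = sqrt(2*28968/1060)
v = sqrt(54.656604)
v = 7.39 m/s


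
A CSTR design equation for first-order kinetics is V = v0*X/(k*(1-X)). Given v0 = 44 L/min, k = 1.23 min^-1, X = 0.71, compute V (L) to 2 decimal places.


V = v0 * X / (k * (1 - X))
V = 44 * 0.71 / (1.23 * (1 - 0.71))
V = 31.24 / (1.23 * 0.29)
V = 31.24 / 0.3567
V = 87.58 L


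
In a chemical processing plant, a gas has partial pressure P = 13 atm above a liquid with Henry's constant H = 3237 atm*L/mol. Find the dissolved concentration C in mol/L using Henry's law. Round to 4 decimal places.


C = P / H
C = 13 / 3237
C = 0.0040 mol/L


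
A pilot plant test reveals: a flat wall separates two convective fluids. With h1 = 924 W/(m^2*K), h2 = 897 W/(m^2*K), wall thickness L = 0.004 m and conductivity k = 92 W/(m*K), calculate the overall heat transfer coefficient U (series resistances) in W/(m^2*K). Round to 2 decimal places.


1/U = 1/h1 + L/k + 1/h2
1/U = 1/924 + 0.004/92 + 1/897
1/U = 0.0010822511 + 4.34783e-05 + 0.0011148272
1/U = 0.0022405566
U = 446.32 W/(m^2*K)


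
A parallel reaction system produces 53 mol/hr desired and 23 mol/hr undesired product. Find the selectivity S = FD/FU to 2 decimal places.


S = desired product rate / undesired product rate
S = 53 / 23
S = 2.30


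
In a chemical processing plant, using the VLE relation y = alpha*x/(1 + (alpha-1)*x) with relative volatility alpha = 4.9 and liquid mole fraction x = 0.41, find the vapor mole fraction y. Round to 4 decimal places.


y = alpha*x / (1 + (alpha-1)*x)
y = 4.9*0.41 / (1 + (4.9-1)*0.41)
y = 2.009 / (1 + 1.599)
y = 2.009 / 2.599
y = 0.7730


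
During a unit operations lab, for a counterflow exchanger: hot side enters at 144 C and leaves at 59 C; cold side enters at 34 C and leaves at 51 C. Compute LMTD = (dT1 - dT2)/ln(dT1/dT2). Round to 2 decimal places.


dT1 = Th_in - Tc_out = 144 - 51 = 93
dT2 = Th_out - Tc_in = 59 - 34 = 25
LMTD = (dT1 - dT2) / ln(dT1/dT2)
LMTD = (93 - 25) / ln(93/25)
LMTD = 51.76 K


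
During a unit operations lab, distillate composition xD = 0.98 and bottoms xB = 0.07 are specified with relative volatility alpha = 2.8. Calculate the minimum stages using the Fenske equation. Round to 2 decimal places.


N_min = ln((xD*(1-xB))/(xB*(1-xD))) / ln(alpha)
Numerator inside ln: 0.9114 / 0.0014 = 651.0
ln(651.0) = 6.47851
ln(alpha) = ln(2.8) = 1.029619
N_min = 6.47851 / 1.029619 = 6.29


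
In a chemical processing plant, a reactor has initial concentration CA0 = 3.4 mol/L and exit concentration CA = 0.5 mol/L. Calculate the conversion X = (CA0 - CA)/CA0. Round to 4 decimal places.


X = (CA0 - CA) / CA0
X = (3.4 - 0.5) / 3.4
X = 2.9 / 3.4
X = 0.8529


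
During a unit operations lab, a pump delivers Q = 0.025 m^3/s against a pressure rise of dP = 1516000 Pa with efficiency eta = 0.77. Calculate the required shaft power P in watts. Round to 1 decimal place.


P = Q * dP / eta
P = 0.025 * 1516000 / 0.77
P = 37900.0 / 0.77
P = 49220.8 W


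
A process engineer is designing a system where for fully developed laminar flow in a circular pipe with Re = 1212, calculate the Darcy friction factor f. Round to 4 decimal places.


f = 64 / Re
f = 64 / 1212
f = 0.0528


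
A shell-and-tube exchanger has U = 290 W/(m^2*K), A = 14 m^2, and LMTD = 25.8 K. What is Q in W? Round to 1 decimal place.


Q = U * A * LMTD
Q = 290 * 14 * 25.8
Q = 104748.0 W


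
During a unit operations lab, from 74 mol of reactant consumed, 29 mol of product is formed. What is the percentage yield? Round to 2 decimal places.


Yield = (moles product / moles consumed) * 100%
Yield = (29 / 74) * 100
Yield = 0.3919 * 100
Yield = 39.19%


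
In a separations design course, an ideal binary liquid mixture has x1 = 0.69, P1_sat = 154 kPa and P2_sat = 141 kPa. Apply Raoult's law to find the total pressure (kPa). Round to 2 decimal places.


P = x1*P1_sat + x2*P2_sat
x2 = 1 - x1 = 1 - 0.69 = 0.31
P = 0.69*154 + 0.31*141
P = 106.26 + 43.71
P = 149.97 kPa


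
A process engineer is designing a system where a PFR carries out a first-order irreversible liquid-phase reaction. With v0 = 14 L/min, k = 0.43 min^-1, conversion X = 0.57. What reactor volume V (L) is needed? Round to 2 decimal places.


V = (v0/k) * ln(1/(1-X))
V = (14/0.43) * ln(1/(1-0.57))
V = 32.55814 * ln(2.325581)
V = 32.55814 * 0.84397
V = 27.48 L


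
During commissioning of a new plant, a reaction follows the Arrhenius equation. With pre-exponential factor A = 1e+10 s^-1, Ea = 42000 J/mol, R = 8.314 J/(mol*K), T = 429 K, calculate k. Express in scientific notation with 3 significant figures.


k = A * exp(-Ea/(R*T))
k = 1e+10 * exp(-42000 / (8.314 * 429))
k = 1e+10 * exp(-11.775571)
k = 7.69e+04


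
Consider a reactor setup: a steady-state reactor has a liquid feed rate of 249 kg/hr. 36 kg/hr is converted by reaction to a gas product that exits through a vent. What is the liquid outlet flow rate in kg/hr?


Steady-state mass balance on the main outlet: F_out = F_in - F_removed
F_out = 249 - 36
F_out = 213 kg/hr


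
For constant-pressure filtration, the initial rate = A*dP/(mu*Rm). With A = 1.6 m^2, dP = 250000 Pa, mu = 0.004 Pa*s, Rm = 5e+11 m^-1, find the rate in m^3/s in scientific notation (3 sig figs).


rate = A * dP / (mu * Rm)
rate = 1.6 * 250000 / (0.004 * 5e+11)
rate = 400000.0 / 2.000e+09
rate = 2.00e-04 m^3/s


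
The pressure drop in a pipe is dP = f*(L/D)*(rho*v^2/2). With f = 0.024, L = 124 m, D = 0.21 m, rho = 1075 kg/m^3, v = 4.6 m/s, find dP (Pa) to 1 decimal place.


dP = f * (L/D) * (rho*v^2/2)
dP = 0.024 * (124/0.21) * (1075*4.6^2/2)
L/D = 590.47619048
rho*v^2/2 = 1075*21.16/2 = 11373.5
dP = 0.024 * 590.47619048 * 11373.5
dP = 161178.7 Pa


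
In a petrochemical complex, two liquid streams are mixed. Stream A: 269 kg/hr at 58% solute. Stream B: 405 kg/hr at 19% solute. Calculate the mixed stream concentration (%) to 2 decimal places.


Mass balance on solute: F1*x1 + F2*x2 = F3*x3
F3 = F1 + F2 = 269 + 405 = 674 kg/hr
x3 = (F1*x1 + F2*x2)/F3
x3 = (269*0.58 + 405*0.19) / 674
x3 = 34.57%


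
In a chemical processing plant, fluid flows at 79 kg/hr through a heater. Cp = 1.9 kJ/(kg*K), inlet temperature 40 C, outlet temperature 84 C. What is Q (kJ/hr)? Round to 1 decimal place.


Q = m_dot * Cp * (T2 - T1)
Q = 79 * 1.9 * (84 - 40)
Q = 79 * 1.9 * 44
Q = 6604.4 kJ/hr


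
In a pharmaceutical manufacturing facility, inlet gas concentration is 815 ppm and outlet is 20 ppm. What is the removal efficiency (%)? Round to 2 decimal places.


Efficiency = (G_in - G_out) / G_in * 100%
Efficiency = (815 - 20) / 815 * 100
Efficiency = 795 / 815 * 100
Efficiency = 97.55%


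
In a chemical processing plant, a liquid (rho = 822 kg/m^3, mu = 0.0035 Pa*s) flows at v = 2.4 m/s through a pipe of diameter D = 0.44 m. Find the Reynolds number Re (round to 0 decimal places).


Re = rho * v * D / mu
Re = 822 * 2.4 * 0.44 / 0.0035
Re = 868.032 / 0.0035
Re = 248009


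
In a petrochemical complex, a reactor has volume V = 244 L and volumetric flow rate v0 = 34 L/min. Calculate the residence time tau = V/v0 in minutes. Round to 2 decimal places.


tau = V / v0
tau = 244 / 34
tau = 7.18 min


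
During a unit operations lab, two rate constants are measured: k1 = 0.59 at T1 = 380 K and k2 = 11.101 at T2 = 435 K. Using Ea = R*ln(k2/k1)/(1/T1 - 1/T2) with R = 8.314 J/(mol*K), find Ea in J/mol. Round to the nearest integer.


Ea = R * ln(k2/k1) / (1/T1 - 1/T2)
ln(k2/k1) = ln(11.101/0.59) = 2.9346679
1/T1 - 1/T2 = 1/380 - 1/435 = 0.000332728373
Ea = 8.314 * 2.9346679 / 0.000332728373
Ea = 73330 J/mol


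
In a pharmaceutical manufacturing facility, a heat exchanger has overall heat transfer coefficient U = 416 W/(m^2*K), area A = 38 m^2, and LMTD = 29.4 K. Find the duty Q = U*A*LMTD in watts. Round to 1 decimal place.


Q = U * A * LMTD
Q = 416 * 38 * 29.4
Q = 464755.2 W


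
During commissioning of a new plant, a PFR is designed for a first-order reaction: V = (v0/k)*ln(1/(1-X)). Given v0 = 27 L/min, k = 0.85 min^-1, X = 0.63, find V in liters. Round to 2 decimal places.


V = (v0/k) * ln(1/(1-X))
V = (27/0.85) * ln(1/(1-0.63))
V = 31.764706 * ln(2.702703)
V = 31.764706 * 0.994252
V = 31.58 L


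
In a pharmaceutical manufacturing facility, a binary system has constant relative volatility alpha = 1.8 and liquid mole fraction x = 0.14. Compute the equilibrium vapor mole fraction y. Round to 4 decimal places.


y = alpha*x / (1 + (alpha-1)*x)
y = 1.8*0.14 / (1 + (1.8-1)*0.14)
y = 0.252 / (1 + 0.112)
y = 0.252 / 1.112
y = 0.2266


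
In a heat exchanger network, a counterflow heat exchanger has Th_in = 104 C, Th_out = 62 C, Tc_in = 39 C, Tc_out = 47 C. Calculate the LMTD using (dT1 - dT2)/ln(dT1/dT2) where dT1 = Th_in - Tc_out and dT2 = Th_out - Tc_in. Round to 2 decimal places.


dT1 = Th_in - Tc_out = 104 - 47 = 57
dT2 = Th_out - Tc_in = 62 - 39 = 23
LMTD = (dT1 - dT2) / ln(dT1/dT2)
LMTD = (57 - 23) / ln(57/23)
LMTD = 37.46 K


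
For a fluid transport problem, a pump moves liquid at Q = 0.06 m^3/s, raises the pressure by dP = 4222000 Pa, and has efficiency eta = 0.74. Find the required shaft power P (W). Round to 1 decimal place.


P = Q * dP / eta
P = 0.06 * 4222000 / 0.74
P = 253320.0 / 0.74
P = 342324.3 W


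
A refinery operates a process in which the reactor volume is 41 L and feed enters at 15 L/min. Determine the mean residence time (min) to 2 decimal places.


tau = V / v0
tau = 41 / 15
tau = 2.73 min


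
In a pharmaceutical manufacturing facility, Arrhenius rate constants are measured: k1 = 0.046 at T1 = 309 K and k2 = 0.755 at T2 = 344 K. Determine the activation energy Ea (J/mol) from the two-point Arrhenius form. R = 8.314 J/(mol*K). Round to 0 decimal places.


Ea = R * ln(k2/k1) / (1/T1 - 1/T2)
ln(k2/k1) = ln(0.755/0.046) = 2.7980764
1/T1 - 1/T2 = 1/309 - 1/344 = 0.000329269211
Ea = 8.314 * 2.7980764 / 0.000329269211
Ea = 70651 J/mol


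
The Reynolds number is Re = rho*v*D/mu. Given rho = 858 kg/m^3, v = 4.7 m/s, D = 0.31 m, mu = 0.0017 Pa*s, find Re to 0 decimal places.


Re = rho * v * D / mu
Re = 858 * 4.7 * 0.31 / 0.0017
Re = 1250.106 / 0.0017
Re = 735356


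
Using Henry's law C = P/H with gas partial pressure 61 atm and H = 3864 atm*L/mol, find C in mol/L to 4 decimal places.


C = P / H
C = 61 / 3864
C = 0.0158 mol/L


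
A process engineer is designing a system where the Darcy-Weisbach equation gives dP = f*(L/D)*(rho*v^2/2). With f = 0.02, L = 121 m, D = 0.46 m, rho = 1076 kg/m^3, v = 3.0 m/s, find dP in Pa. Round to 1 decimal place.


dP = f * (L/D) * (rho*v^2/2)
dP = 0.02 * (121/0.46) * (1076*3.0^2/2)
L/D = 263.04347826
rho*v^2/2 = 1076*9.0/2 = 4842.0
dP = 0.02 * 263.04347826 * 4842.0
dP = 25473.1 Pa


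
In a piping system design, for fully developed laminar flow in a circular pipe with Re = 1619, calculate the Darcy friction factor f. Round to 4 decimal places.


f = 64 / Re
f = 64 / 1619
f = 0.0395


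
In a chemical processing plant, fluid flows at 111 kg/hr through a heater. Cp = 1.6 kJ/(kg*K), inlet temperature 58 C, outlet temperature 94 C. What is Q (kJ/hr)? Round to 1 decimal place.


Q = m_dot * Cp * (T2 - T1)
Q = 111 * 1.6 * (94 - 58)
Q = 111 * 1.6 * 36
Q = 6393.6 kJ/hr


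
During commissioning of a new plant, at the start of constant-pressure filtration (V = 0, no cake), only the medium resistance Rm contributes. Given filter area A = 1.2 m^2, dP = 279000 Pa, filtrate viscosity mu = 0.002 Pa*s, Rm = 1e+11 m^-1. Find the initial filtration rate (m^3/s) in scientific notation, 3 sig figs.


rate = A * dP / (mu * Rm)
rate = 1.2 * 279000 / (0.002 * 1e+11)
rate = 334800.0 / 2.000e+08
rate = 1.67e-03 m^3/s


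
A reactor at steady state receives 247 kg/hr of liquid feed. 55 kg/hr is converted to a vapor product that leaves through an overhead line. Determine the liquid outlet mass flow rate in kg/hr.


Steady-state mass balance on the main outlet: F_out = F_in - F_removed
F_out = 247 - 55
F_out = 192 kg/hr


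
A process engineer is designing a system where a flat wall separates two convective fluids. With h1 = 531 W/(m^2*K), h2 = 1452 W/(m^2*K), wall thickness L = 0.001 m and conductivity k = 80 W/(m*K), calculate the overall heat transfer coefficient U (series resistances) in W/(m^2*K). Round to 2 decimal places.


1/U = 1/h1 + L/k + 1/h2
1/U = 1/531 + 0.001/80 + 1/1452
1/U = 0.0018832392 + 1.25e-05 + 0.0006887052
1/U = 0.0025844444
U = 386.93 W/(m^2*K)


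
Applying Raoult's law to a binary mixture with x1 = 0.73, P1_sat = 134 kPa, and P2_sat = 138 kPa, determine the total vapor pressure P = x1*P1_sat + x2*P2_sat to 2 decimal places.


P = x1*P1_sat + x2*P2_sat
x2 = 1 - x1 = 1 - 0.73 = 0.27
P = 0.73*134 + 0.27*138
P = 97.82 + 37.26
P = 135.08 kPa


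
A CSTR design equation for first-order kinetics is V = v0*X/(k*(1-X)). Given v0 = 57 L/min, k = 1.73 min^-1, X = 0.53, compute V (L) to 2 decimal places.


V = v0 * X / (k * (1 - X))
V = 57 * 0.53 / (1.73 * (1 - 0.53))
V = 30.21 / (1.73 * 0.47)
V = 30.21 / 0.8131
V = 37.15 L


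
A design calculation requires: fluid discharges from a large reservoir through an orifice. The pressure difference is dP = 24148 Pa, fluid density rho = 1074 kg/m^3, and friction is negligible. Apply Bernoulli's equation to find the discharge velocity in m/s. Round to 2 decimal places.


v = sqrt(2*dP/rho)
v = sqrt(2*24148/1074)
v = sqrt(44.968343)
v = 6.71 m/s


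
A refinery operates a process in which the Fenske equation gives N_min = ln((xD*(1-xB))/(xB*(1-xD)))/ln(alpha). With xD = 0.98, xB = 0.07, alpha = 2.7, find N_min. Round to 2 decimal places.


N_min = ln((xD*(1-xB))/(xB*(1-xD))) / ln(alpha)
Numerator inside ln: 0.9114 / 0.0014 = 651.0
ln(651.0) = 6.47851
ln(alpha) = ln(2.7) = 0.993252
N_min = 6.47851 / 0.993252 = 6.52


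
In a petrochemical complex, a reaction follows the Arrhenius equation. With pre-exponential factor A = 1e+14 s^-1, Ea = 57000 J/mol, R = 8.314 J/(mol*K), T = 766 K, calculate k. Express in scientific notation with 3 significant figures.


k = A * exp(-Ea/(R*T))
k = 1e+14 * exp(-57000 / (8.314 * 766))
k = 1e+14 * exp(-8.950269)
k = 1.30e+10


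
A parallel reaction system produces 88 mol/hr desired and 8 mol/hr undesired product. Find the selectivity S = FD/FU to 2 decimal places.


S = desired product rate / undesired product rate
S = 88 / 8
S = 11.00


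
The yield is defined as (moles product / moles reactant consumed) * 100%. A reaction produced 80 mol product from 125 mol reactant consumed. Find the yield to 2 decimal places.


Yield = (moles product / moles consumed) * 100%
Yield = (80 / 125) * 100
Yield = 0.64 * 100
Yield = 64.00%


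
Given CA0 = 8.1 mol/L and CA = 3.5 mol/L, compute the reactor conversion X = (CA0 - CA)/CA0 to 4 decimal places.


X = (CA0 - CA) / CA0
X = (8.1 - 3.5) / 8.1
X = 4.6 / 8.1
X = 0.5679


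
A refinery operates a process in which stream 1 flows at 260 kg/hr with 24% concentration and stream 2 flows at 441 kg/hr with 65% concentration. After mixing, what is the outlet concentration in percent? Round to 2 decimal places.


Mass balance on solute: F1*x1 + F2*x2 = F3*x3
F3 = F1 + F2 = 260 + 441 = 701 kg/hr
x3 = (F1*x1 + F2*x2)/F3
x3 = (260*0.24 + 441*0.65) / 701
x3 = 49.79%


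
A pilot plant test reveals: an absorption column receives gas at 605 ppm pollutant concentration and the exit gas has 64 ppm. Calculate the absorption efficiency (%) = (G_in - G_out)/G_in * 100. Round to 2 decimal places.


Efficiency = (G_in - G_out) / G_in * 100%
Efficiency = (605 - 64) / 605 * 100
Efficiency = 541 / 605 * 100
Efficiency = 89.42%


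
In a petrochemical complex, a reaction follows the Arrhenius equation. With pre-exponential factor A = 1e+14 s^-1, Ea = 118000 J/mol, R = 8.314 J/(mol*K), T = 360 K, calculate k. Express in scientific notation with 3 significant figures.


k = A * exp(-Ea/(R*T))
k = 1e+14 * exp(-118000 / (8.314 * 360))
k = 1e+14 * exp(-39.424799)
k = 7.55e-04


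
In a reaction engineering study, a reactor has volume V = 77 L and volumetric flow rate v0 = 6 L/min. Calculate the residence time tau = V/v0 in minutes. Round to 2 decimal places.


tau = V / v0
tau = 77 / 6
tau = 12.83 min


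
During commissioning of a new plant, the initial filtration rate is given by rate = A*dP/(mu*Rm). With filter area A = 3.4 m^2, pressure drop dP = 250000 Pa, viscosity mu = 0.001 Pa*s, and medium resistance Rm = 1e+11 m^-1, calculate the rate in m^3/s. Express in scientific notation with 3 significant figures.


rate = A * dP / (mu * Rm)
rate = 3.4 * 250000 / (0.001 * 1e+11)
rate = 850000.0 / 1.000e+08
rate = 8.50e-03 m^3/s


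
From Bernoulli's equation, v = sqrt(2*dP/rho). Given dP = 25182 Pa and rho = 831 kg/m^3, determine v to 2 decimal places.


v = sqrt(2*dP/rho)
v = sqrt(2*25182/831)
v = sqrt(60.606498)
v = 7.79 m/s


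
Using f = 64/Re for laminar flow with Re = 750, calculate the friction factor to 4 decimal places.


f = 64 / Re
f = 64 / 750
f = 0.0853


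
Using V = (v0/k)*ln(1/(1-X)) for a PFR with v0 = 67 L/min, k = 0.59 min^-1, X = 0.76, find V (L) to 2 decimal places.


V = (v0/k) * ln(1/(1-X))
V = (67/0.59) * ln(1/(1-0.76))
V = 113.559322 * ln(4.166667)
V = 113.559322 * 1.427116
V = 162.06 L


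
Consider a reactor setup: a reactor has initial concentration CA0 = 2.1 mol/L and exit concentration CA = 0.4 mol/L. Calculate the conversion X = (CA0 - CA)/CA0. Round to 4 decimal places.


X = (CA0 - CA) / CA0
X = (2.1 - 0.4) / 2.1
X = 1.7 / 2.1
X = 0.8095


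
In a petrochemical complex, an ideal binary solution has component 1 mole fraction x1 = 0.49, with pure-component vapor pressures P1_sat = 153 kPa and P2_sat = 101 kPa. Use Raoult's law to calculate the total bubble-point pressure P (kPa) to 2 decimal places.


P = x1*P1_sat + x2*P2_sat
x2 = 1 - x1 = 1 - 0.49 = 0.51
P = 0.49*153 + 0.51*101
P = 74.97 + 51.51
P = 126.48 kPa


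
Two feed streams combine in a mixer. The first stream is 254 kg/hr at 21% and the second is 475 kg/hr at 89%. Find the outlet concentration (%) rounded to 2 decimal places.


Mass balance on solute: F1*x1 + F2*x2 = F3*x3
F3 = F1 + F2 = 254 + 475 = 729 kg/hr
x3 = (F1*x1 + F2*x2)/F3
x3 = (254*0.21 + 475*0.89) / 729
x3 = 65.31%


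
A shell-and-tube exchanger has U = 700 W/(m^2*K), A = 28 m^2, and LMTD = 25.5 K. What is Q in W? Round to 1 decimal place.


Q = U * A * LMTD
Q = 700 * 28 * 25.5
Q = 499800.0 W


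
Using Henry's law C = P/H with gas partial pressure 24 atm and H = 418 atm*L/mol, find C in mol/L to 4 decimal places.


C = P / H
C = 24 / 418
C = 0.0574 mol/L


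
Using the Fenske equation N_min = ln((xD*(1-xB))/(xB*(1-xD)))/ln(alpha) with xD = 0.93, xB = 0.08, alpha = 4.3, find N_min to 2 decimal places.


N_min = ln((xD*(1-xB))/(xB*(1-xD))) / ln(alpha)
Numerator inside ln: 0.8556 / 0.0056 = 152.785714
ln(152.785714) = 5.029036
ln(alpha) = ln(4.3) = 1.458615
N_min = 5.029036 / 1.458615 = 3.45


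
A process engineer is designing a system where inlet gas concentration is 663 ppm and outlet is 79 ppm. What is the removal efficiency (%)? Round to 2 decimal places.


Efficiency = (G_in - G_out) / G_in * 100%
Efficiency = (663 - 79) / 663 * 100
Efficiency = 584 / 663 * 100
Efficiency = 88.08%


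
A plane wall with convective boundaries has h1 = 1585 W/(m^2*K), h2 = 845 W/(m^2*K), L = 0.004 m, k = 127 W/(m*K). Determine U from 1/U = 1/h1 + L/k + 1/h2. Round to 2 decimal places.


1/U = 1/h1 + L/k + 1/h2
1/U = 1/1585 + 0.004/127 + 1/845
1/U = 0.0006309148 + 3.14961e-05 + 0.001183432
1/U = 0.0018458429
U = 541.76 W/(m^2*K)


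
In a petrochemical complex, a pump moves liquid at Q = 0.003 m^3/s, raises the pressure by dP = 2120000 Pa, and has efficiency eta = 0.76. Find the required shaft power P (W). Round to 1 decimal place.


P = Q * dP / eta
P = 0.003 * 2120000 / 0.76
P = 6360.0 / 0.76
P = 8368.4 W


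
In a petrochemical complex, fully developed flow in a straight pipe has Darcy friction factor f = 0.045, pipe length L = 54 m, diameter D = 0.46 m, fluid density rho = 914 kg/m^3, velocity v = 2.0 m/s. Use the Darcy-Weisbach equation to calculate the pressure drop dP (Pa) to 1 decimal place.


dP = f * (L/D) * (rho*v^2/2)
dP = 0.045 * (54/0.46) * (914*2.0^2/2)
L/D = 117.39130435
rho*v^2/2 = 914*4.0/2 = 1828.0
dP = 0.045 * 117.39130435 * 1828.0
dP = 9656.6 Pa


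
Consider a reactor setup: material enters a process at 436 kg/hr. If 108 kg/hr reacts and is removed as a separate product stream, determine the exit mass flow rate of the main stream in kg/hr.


Steady-state mass balance on the main outlet: F_out = F_in - F_removed
F_out = 436 - 108
F_out = 328 kg/hr


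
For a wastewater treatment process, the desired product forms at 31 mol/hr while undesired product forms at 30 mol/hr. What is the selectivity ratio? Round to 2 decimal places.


S = desired product rate / undesired product rate
S = 31 / 30
S = 1.03


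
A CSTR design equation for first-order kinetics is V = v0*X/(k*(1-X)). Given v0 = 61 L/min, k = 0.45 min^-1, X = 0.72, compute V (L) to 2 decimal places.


V = v0 * X / (k * (1 - X))
V = 61 * 0.72 / (0.45 * (1 - 0.72))
V = 43.92 / (0.45 * 0.28)
V = 43.92 / 0.126
V = 348.57 L


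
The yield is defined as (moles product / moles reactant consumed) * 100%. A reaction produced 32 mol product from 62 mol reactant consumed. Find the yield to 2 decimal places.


Yield = (moles product / moles consumed) * 100%
Yield = (32 / 62) * 100
Yield = 0.5161 * 100
Yield = 51.61%


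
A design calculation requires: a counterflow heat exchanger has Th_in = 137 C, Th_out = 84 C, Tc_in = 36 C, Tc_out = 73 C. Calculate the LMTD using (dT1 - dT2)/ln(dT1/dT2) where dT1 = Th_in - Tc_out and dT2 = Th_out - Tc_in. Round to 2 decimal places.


dT1 = Th_in - Tc_out = 137 - 73 = 64
dT2 = Th_out - Tc_in = 84 - 36 = 48
LMTD = (dT1 - dT2) / ln(dT1/dT2)
LMTD = (64 - 48) / ln(64/48)
LMTD = 55.62 K


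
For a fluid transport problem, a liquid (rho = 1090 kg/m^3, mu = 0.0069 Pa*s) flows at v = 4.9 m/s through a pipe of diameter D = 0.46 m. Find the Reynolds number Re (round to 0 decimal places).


Re = rho * v * D / mu
Re = 1090 * 4.9 * 0.46 / 0.0069
Re = 2456.86 / 0.0069
Re = 356067


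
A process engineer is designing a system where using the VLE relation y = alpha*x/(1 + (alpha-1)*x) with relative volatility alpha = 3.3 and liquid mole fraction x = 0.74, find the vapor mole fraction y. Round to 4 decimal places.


y = alpha*x / (1 + (alpha-1)*x)
y = 3.3*0.74 / (1 + (3.3-1)*0.74)
y = 2.442 / (1 + 1.702)
y = 2.442 / 2.702
y = 0.9038


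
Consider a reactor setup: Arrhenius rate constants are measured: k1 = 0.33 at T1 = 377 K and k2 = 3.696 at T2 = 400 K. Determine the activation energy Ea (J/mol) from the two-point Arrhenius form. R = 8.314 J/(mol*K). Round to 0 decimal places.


Ea = R * ln(k2/k1) / (1/T1 - 1/T2)
ln(k2/k1) = ln(3.696/0.33) = 2.4159138
1/T1 - 1/T2 = 1/377 - 1/400 = 0.000152519894
Ea = 8.314 * 2.4159138 / 0.000152519894
Ea = 131694 J/mol


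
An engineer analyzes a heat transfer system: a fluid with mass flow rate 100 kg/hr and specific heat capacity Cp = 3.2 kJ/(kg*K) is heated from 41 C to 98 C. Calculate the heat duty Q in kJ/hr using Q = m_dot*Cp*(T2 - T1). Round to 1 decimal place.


Q = m_dot * Cp * (T2 - T1)
Q = 100 * 3.2 * (98 - 41)
Q = 100 * 3.2 * 57
Q = 18240.0 kJ/hr


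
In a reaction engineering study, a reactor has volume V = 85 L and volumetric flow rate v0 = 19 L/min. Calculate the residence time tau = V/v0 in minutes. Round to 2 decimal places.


tau = V / v0
tau = 85 / 19
tau = 4.47 min


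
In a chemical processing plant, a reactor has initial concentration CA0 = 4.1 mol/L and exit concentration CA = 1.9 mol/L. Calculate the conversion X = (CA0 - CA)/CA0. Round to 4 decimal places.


X = (CA0 - CA) / CA0
X = (4.1 - 1.9) / 4.1
X = 2.2 / 4.1
X = 0.5366


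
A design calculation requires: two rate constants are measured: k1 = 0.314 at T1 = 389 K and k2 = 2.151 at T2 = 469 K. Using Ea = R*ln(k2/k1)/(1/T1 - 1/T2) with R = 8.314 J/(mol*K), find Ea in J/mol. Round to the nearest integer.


Ea = R * ln(k2/k1) / (1/T1 - 1/T2)
ln(k2/k1) = ln(2.151/0.314) = 1.9242951
1/T1 - 1/T2 = 1/389 - 1/469 = 0.000438497925
Ea = 8.314 * 1.9242951 / 0.000438497925
Ea = 36485 J/mol


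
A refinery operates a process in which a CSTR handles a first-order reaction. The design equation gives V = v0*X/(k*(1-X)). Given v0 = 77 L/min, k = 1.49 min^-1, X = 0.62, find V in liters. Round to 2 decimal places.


V = v0 * X / (k * (1 - X))
V = 77 * 0.62 / (1.49 * (1 - 0.62))
V = 47.74 / (1.49 * 0.38)
V = 47.74 / 0.5662
V = 84.32 L


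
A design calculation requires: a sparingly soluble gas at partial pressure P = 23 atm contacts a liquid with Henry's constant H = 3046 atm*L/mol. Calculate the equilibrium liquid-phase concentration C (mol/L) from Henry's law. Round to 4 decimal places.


C = P / H
C = 23 / 3046
C = 0.0076 mol/L


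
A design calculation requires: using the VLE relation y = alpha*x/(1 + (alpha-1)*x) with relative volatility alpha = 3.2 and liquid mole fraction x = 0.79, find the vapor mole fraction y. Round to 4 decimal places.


y = alpha*x / (1 + (alpha-1)*x)
y = 3.2*0.79 / (1 + (3.2-1)*0.79)
y = 2.528 / (1 + 1.738)
y = 2.528 / 2.738
y = 0.9233


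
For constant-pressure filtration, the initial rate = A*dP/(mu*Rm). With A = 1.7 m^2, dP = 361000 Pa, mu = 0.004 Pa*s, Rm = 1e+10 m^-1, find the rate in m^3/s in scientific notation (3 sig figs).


rate = A * dP / (mu * Rm)
rate = 1.7 * 361000 / (0.004 * 1e+10)
rate = 613700.0 / 4.000e+07
rate = 1.53e-02 m^3/s


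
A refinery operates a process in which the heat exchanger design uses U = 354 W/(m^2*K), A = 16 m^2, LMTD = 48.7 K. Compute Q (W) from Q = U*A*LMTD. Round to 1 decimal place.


Q = U * A * LMTD
Q = 354 * 16 * 48.7
Q = 275836.8 W


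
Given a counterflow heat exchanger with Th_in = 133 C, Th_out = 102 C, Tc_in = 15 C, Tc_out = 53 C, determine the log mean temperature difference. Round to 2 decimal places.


dT1 = Th_in - Tc_out = 133 - 53 = 80
dT2 = Th_out - Tc_in = 102 - 15 = 87
LMTD = (dT1 - dT2) / ln(dT1/dT2)
LMTD = (80 - 87) / ln(80/87)
LMTD = 83.45 K


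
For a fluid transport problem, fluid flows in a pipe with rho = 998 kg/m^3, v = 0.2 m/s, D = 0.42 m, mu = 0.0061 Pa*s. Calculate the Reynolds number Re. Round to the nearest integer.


Re = rho * v * D / mu
Re = 998 * 0.2 * 0.42 / 0.0061
Re = 83.832 / 0.0061
Re = 13743


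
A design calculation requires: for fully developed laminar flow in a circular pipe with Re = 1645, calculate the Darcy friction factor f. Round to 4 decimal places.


f = 64 / Re
f = 64 / 1645
f = 0.0389


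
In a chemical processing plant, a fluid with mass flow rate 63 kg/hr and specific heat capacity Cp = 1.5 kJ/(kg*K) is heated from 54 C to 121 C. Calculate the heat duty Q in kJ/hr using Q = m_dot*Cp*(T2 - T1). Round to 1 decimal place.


Q = m_dot * Cp * (T2 - T1)
Q = 63 * 1.5 * (121 - 54)
Q = 63 * 1.5 * 67
Q = 6331.5 kJ/hr


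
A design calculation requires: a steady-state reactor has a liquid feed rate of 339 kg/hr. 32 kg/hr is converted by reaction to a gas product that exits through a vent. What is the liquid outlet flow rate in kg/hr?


Steady-state mass balance on the main outlet: F_out = F_in - F_removed
F_out = 339 - 32
F_out = 307 kg/hr


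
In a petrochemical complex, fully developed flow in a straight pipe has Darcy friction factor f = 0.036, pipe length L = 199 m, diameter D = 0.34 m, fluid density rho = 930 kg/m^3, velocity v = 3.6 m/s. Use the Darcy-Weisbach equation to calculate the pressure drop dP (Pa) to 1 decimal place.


dP = f * (L/D) * (rho*v^2/2)
dP = 0.036 * (199/0.34) * (930*3.6^2/2)
L/D = 585.29411765
rho*v^2/2 = 930*12.96/2 = 6026.4
dP = 0.036 * 585.29411765 * 6026.4
dP = 126979.8 Pa


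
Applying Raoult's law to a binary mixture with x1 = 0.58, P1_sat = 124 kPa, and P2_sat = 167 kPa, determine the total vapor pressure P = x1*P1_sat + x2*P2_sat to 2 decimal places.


P = x1*P1_sat + x2*P2_sat
x2 = 1 - x1 = 1 - 0.58 = 0.42
P = 0.58*124 + 0.42*167
P = 71.92 + 70.14
P = 142.06 kPa


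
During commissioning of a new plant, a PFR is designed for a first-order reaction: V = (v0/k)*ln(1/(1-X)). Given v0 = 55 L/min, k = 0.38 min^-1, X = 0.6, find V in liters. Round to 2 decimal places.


V = (v0/k) * ln(1/(1-X))
V = (55/0.38) * ln(1/(1-0.6))
V = 144.736842 * ln(2.5)
V = 144.736842 * 0.916291
V = 132.62 L


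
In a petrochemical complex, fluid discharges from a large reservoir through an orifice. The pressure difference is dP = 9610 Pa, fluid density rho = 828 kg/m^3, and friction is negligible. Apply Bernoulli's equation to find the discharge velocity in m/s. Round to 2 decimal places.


v = sqrt(2*dP/rho)
v = sqrt(2*9610/828)
v = sqrt(23.21256)
v = 4.82 m/s


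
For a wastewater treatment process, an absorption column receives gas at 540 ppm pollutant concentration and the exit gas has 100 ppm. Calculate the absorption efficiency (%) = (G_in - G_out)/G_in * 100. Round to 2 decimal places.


Efficiency = (G_in - G_out) / G_in * 100%
Efficiency = (540 - 100) / 540 * 100
Efficiency = 440 / 540 * 100
Efficiency = 81.48%


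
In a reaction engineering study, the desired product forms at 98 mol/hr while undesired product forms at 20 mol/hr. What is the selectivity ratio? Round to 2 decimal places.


S = desired product rate / undesired product rate
S = 98 / 20
S = 4.90


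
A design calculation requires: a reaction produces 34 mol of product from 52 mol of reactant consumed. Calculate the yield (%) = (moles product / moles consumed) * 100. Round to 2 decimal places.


Yield = (moles product / moles consumed) * 100%
Yield = (34 / 52) * 100
Yield = 0.6538 * 100
Yield = 65.38%


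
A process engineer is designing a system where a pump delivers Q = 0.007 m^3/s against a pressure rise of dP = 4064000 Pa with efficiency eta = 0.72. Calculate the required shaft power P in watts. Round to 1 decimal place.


P = Q * dP / eta
P = 0.007 * 4064000 / 0.72
P = 28448.0 / 0.72
P = 39511.1 W


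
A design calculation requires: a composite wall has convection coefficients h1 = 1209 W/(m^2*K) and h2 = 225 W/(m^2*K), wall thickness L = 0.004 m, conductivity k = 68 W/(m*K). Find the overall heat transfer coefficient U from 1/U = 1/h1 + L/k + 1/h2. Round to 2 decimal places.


1/U = 1/h1 + L/k + 1/h2
1/U = 1/1209 + 0.004/68 + 1/225
1/U = 0.0008271299 + 5.88235e-05 + 0.0044444444
1/U = 0.0053303978
U = 187.60 W/(m^2*K)


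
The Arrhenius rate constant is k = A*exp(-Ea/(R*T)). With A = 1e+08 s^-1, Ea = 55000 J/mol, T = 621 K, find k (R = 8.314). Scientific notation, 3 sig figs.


k = A * exp(-Ea/(R*T))
k = 1e+08 * exp(-55000 / (8.314 * 621))
k = 1e+08 * exp(-10.652734)
k = 2.36e+03


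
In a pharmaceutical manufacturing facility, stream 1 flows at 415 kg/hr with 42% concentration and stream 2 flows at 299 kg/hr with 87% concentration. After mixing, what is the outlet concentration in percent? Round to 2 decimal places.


Mass balance on solute: F1*x1 + F2*x2 = F3*x3
F3 = F1 + F2 = 415 + 299 = 714 kg/hr
x3 = (F1*x1 + F2*x2)/F3
x3 = (415*0.42 + 299*0.87) / 714
x3 = 60.84%


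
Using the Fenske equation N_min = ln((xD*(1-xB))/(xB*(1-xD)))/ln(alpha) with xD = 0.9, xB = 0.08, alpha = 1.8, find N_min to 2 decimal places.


N_min = ln((xD*(1-xB))/(xB*(1-xD))) / ln(alpha)
Numerator inside ln: 0.828 / 0.008 = 103.5
ln(103.5) = 4.639572
ln(alpha) = ln(1.8) = 0.587787
N_min = 4.639572 / 0.587787 = 7.89


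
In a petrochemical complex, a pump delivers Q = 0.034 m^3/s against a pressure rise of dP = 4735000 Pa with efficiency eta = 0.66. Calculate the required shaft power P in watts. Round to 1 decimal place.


P = Q * dP / eta
P = 0.034 * 4735000 / 0.66
P = 160990.0 / 0.66
P = 243924.2 W


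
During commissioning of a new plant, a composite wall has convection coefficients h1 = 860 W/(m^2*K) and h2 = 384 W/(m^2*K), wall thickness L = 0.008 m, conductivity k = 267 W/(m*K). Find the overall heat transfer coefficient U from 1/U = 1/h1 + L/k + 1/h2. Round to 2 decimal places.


1/U = 1/h1 + L/k + 1/h2
1/U = 1/860 + 0.008/267 + 1/384
1/U = 0.0011627907 + 2.99625e-05 + 0.0026041667
1/U = 0.0037969199
U = 263.37 W/(m^2*K)


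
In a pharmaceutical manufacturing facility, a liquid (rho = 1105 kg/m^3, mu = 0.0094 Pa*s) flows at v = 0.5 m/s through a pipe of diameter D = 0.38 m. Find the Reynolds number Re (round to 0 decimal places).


Re = rho * v * D / mu
Re = 1105 * 0.5 * 0.38 / 0.0094
Re = 209.95 / 0.0094
Re = 22335


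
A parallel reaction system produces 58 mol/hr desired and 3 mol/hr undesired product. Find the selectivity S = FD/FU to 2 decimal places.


S = desired product rate / undesired product rate
S = 58 / 3
S = 19.33


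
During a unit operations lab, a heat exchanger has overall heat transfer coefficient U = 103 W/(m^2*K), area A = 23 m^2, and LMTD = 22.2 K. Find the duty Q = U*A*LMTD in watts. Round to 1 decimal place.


Q = U * A * LMTD
Q = 103 * 23 * 22.2
Q = 52591.8 W


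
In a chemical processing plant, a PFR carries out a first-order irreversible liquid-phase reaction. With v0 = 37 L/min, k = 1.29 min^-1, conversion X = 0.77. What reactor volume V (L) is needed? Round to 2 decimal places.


V = (v0/k) * ln(1/(1-X))
V = (37/1.29) * ln(1/(1-0.77))
V = 28.682171 * ln(4.347826)
V = 28.682171 * 1.469676
V = 42.15 L


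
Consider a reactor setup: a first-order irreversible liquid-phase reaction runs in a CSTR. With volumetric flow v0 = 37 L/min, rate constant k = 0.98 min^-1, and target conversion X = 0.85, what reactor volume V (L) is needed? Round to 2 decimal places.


V = v0 * X / (k * (1 - X))
V = 37 * 0.85 / (0.98 * (1 - 0.85))
V = 31.45 / (0.98 * 0.15)
V = 31.45 / 0.147
V = 213.95 L


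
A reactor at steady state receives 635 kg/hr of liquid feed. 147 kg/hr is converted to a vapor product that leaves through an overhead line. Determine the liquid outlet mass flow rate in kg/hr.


Steady-state mass balance on the main outlet: F_out = F_in - F_removed
F_out = 635 - 147
F_out = 488 kg/hr


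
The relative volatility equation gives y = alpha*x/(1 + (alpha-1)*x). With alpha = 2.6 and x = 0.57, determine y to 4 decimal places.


y = alpha*x / (1 + (alpha-1)*x)
y = 2.6*0.57 / (1 + (2.6-1)*0.57)
y = 1.482 / (1 + 0.912)
y = 1.482 / 1.912
y = 0.7751


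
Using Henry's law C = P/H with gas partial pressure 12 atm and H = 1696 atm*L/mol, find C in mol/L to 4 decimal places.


C = P / H
C = 12 / 1696
C = 0.0071 mol/L


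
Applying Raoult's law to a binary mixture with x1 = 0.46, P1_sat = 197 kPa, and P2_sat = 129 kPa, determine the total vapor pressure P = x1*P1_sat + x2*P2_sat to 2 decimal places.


P = x1*P1_sat + x2*P2_sat
x2 = 1 - x1 = 1 - 0.46 = 0.54
P = 0.46*197 + 0.54*129
P = 90.62 + 69.66
P = 160.28 kPa


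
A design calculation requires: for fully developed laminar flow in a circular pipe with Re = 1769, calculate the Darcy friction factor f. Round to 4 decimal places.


f = 64 / Re
f = 64 / 1769
f = 0.0362


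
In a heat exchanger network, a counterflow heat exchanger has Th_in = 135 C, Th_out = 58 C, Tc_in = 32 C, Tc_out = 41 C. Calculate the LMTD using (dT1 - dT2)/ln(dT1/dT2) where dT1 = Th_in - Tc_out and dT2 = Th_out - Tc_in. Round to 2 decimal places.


dT1 = Th_in - Tc_out = 135 - 41 = 94
dT2 = Th_out - Tc_in = 58 - 32 = 26
LMTD = (dT1 - dT2) / ln(dT1/dT2)
LMTD = (94 - 26) / ln(94/26)
LMTD = 52.91 K


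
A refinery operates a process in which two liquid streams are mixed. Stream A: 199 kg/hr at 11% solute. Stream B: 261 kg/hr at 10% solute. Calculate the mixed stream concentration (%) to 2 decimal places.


Mass balance on solute: F1*x1 + F2*x2 = F3*x3
F3 = F1 + F2 = 199 + 261 = 460 kg/hr
x3 = (F1*x1 + F2*x2)/F3
x3 = (199*0.11 + 261*0.1) / 460
x3 = 10.43%


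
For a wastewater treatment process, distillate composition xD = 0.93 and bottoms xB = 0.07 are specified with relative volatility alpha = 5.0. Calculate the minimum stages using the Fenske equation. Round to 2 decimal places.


N_min = ln((xD*(1-xB))/(xB*(1-xD))) / ln(alpha)
Numerator inside ln: 0.8649 / 0.0049 = 176.510204
ln(176.510204) = 5.173379
ln(alpha) = ln(5.0) = 1.609438
N_min = 5.173379 / 1.609438 = 3.21


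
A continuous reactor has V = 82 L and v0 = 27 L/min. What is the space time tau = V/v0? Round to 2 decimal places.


tau = V / v0
tau = 82 / 27
tau = 3.04 min


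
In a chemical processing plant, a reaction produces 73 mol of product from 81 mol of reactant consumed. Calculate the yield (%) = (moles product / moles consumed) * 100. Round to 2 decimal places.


Yield = (moles product / moles consumed) * 100%
Yield = (73 / 81) * 100
Yield = 0.9012 * 100
Yield = 90.12%


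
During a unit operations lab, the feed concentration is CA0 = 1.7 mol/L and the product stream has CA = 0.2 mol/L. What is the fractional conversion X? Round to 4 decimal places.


X = (CA0 - CA) / CA0
X = (1.7 - 0.2) / 1.7
X = 1.5 / 1.7
X = 0.8824


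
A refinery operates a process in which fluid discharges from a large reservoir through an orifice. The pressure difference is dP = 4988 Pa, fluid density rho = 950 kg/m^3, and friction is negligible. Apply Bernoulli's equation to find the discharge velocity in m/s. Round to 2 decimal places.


v = sqrt(2*dP/rho)
v = sqrt(2*4988/950)
v = sqrt(10.501053)
v = 3.24 m/s
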